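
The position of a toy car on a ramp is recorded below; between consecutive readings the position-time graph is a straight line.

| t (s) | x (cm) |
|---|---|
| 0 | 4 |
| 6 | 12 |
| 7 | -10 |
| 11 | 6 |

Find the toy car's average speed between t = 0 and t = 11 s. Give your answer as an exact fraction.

Average speed = (total path length)/(elapsed time); on a piecewise-linear x-t graph the path length is Σ|Δx|.
0–6 s: |Δx| = |12 − 4| = 8 cm
6–7 s: |Δx| = |-10 − 12| = 22 cm
7–11 s: |Δx| = |6 − -10| = 16 cm
Total path = 46 cm; average speed = 46/11 = 46/11 cm/s.

46/11 cm/s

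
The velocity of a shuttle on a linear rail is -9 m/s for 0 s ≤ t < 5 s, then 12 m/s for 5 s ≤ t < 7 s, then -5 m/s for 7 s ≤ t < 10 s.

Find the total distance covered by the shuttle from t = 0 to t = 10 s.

Distance (not displacement) is the total path length: add the absolute areas under v-t.
0–5 s: |-9| × 5 = 45 m
5–7 s: |12| × 2 = 24 m
7–10 s: |-5| × 3 = 15 m
Total distance = 84 m

84 m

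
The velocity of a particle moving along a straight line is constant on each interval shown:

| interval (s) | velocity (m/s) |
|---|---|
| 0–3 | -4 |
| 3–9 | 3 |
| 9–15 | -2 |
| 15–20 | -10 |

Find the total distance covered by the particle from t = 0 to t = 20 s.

Distance (not displacement) is the total path length: add the absolute areas under v-t.
0–3 s: |-4| × 3 = 12 m
3–9 s: |3| × 6 = 18 m
9–15 s: |-2| × 6 = 12 m
15–20 s: |-10| × 5 = 50 m
Total distance = 92 m

92 m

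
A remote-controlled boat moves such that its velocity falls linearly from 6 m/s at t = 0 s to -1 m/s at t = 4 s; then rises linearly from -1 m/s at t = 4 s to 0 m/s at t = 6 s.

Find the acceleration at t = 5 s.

0.5 m/s²

Acceleration is the slope of the v-t graph on 4–6 s: (0 − -1)/(6 − 4) = 0.5 m/s².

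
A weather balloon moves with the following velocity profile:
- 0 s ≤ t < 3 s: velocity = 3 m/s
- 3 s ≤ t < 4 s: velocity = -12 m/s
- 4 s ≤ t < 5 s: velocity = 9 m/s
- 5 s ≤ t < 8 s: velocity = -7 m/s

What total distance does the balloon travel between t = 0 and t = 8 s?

51 m

Total distance travelled is ∫|v| dt — sum the magnitudes of each area piece.
0–3 s: |3| × 3 = 9 m
3–4 s: |-12| × 1 = 12 m
4–5 s: |9| × 1 = 9 m
5–8 s: |-7| × 3 = 21 m
Total distance = 51 m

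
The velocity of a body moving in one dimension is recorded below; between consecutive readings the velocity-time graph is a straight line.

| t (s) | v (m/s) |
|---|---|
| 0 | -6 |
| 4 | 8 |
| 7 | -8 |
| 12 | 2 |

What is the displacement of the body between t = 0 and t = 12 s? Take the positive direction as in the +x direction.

-11 m

Displacement is the signed area under the v-t curve.
0–4 s: ½(-6 + 8)(4) = 4 m
4–7 s: ½(8 + -8)(3) = 0 m
7–12 s: ½(-8 + 2)(5) = -15 m
Net displacement = -11 m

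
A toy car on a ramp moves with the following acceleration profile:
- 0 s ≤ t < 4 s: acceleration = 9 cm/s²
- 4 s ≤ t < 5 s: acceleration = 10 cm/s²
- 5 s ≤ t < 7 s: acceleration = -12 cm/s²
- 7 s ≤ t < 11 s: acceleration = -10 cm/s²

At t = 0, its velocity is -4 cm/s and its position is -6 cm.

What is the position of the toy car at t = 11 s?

139 cm

On each constant-a segment, Δv = aΔt and Δx = v₀Δt + ½aΔt²; chain segment to segment.
0–4 s: v starts -4 cm/s; Δx = -4·4 + ½·9·4² = 56 cm; v ends 32 cm/s.
4–5 s: v starts 32 cm/s; Δx = 32·1 + ½·10·1² = 37 cm; v ends 42 cm/s.
5–7 s: v starts 42 cm/s; Δx = 42·2 + ½·-12·2² = 60 cm; v ends 18 cm/s.
7–11 s: v starts 18 cm/s; Δx = 18·4 + ½·-10·4² = -8 cm; v ends -22 cm/s.
x(11) = -6 + Σ Δx = 139 cm.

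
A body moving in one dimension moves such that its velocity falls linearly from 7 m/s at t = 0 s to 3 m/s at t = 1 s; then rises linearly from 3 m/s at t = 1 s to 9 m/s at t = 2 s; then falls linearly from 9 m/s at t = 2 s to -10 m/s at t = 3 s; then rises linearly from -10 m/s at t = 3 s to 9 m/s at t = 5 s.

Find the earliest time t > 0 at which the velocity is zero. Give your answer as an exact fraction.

t = 47/19 s

v changes sign on 2–3 s (from 9 to -10); the graph is linear there, so v = 0 at t = 2 + (-9)·(3 − 2)/(-10 − 9) = 47/19 s.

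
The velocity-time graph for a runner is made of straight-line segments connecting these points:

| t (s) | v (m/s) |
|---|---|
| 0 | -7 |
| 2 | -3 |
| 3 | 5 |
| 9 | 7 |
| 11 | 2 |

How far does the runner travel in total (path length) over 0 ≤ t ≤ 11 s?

57.125 m

Total distance travelled is ∫|v| dt — sum the magnitudes of each area piece.
0–2 s: |½(-7 + -3)(2)| = 10 m
2–3 s: v = 0 at t = 2.375 s; triangle areas 0.5625 + 1.5625 = 2.125 m
3–9 s: |½(5 + 7)(6)| = 36 m
9–11 s: |½(7 + 2)(2)| = 9 m
Total distance = 57.125 m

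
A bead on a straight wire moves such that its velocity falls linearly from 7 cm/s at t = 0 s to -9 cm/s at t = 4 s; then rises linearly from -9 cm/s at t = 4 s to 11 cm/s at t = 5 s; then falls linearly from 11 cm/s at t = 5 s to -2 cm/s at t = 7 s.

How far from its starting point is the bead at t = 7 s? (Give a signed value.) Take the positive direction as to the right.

Displacement is the signed area under the v-t curve.
0–4 s: ½(7 + -9)(4) = -4 cm
4–5 s: ½(-9 + 11)(1) = 1 cm
5–7 s: ½(11 + -2)(2) = 9 cm
Net displacement = 6 cm

6 cm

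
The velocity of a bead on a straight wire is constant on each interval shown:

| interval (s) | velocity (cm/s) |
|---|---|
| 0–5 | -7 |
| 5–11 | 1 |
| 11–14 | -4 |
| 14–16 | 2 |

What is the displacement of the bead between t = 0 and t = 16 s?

-37 cm

Net displacement equals the area under the velocity-time graph (areas below the axis count negative).
0–5 s: -7 × 5 = -35 cm
5–11 s: 1 × 6 = 6 cm
11–14 s: -4 × 3 = -12 cm
14–16 s: 2 × 2 = 4 cm
Net displacement = -37 cm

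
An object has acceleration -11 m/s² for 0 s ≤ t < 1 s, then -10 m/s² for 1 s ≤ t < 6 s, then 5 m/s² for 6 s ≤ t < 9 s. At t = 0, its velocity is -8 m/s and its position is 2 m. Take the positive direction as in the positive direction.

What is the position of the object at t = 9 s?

-416 m

On each constant-a segment, Δv = aΔt and Δx = v₀Δt + ½aΔt²; chain segment to segment.
0–1 s: v starts -8 m/s; Δx = -8·1 + ½·-11·1² = -13.5 m; v ends -19 m/s.
1–6 s: v starts -19 m/s; Δx = -19·5 + ½·-10·5² = -220 m; v ends -69 m/s.
6–9 s: v starts -69 m/s; Δx = -69·3 + ½·5·3² = -184.5 m; v ends -54 m/s.
x(9) = 2 + Σ Δx = -416 m.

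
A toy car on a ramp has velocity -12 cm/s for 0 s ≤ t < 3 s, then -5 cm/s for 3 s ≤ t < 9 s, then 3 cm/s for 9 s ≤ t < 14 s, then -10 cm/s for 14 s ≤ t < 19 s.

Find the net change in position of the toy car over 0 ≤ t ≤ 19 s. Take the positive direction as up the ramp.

Displacement is the signed area under the v-t curve.
0–3 s: -12 × 3 = -36 cm
3–9 s: -5 × 6 = -30 cm
9–14 s: 3 × 5 = 15 cm
14–19 s: -10 × 5 = -50 cm
Net displacement = -101 cm

-101 cm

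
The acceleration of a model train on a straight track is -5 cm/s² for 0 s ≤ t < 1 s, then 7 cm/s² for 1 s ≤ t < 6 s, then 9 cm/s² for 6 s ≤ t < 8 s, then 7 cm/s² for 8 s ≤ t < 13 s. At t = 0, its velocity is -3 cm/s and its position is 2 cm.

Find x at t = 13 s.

428.5 cm

On each constant-a segment, Δv = aΔt and Δx = v₀Δt + ½aΔt²; chain segment to segment.
0–1 s: v starts -3 cm/s; Δx = -3·1 + ½·-5·1² = -5.5 cm; v ends -8 cm/s.
1–6 s: v starts -8 cm/s; Δx = -8·5 + ½·7·5² = 47.5 cm; v ends 27 cm/s.
6–8 s: v starts 27 cm/s; Δx = 27·2 + ½·9·2² = 72 cm; v ends 45 cm/s.
8–13 s: v starts 45 cm/s; Δx = 45·5 + ½·7·5² = 312.5 cm; v ends 80 cm/s.
x(13) = 2 + Σ Δx = 428.5 cm.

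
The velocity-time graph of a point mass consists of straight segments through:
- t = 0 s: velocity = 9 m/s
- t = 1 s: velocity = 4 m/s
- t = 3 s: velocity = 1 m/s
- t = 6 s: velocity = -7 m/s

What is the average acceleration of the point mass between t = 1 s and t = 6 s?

-2.2 m/s²

Average acceleration = Δv/Δt = (-7 − 4)/(6 − 1) = -2.2 m/s².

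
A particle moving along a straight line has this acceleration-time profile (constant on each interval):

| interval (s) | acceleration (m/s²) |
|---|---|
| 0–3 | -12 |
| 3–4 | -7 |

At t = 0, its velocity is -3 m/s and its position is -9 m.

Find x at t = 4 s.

-114.5 m

On each constant-a segment, Δv = aΔt and Δx = v₀Δt + ½aΔt²; chain segment to segment.
0–3 s: v starts -3 m/s; Δx = -3·3 + ½·-12·3² = -63 m; v ends -39 m/s.
3–4 s: v starts -39 m/s; Δx = -39·1 + ½·-7·1² = -42.5 m; v ends -46 m/s.
x(4) = -9 + Σ Δx = -114.5 m.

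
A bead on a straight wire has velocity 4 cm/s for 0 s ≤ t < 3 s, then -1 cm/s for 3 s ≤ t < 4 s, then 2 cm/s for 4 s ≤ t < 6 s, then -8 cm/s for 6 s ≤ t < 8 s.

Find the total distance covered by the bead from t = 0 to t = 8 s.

Total distance travelled is ∫|v| dt — sum the magnitudes of each area piece.
0–3 s: |4| × 3 = 12 cm
3–4 s: |-1| × 1 = 1 cm
4–6 s: |2| × 2 = 4 cm
6–8 s: |-8| × 2 = 16 cm
Total distance = 33 cm

33 cm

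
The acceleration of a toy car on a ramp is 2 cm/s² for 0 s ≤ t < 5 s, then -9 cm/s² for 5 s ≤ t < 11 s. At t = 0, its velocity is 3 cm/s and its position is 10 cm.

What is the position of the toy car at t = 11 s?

-34 cm

On each constant-a segment, Δv = aΔt and Δx = v₀Δt + ½aΔt²; chain segment to segment.
0–5 s: v starts 3 cm/s; Δx = 3·5 + ½·2·5² = 40 cm; v ends 13 cm/s.
5–11 s: v starts 13 cm/s; Δx = 13·6 + ½·-9·6² = -84 cm; v ends -41 cm/s.
x(11) = 10 + Σ Δx = -34 cm.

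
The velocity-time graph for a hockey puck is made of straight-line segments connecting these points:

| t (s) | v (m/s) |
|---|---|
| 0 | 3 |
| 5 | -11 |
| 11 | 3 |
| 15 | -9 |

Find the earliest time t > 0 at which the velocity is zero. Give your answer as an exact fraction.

t = 15/14 s

v changes sign on 0–5 s (from 3 to -11); the graph is linear there, so v = 0 at t = 0 + (-3)·(5 − 0)/(-11 − 3) = 15/14 s.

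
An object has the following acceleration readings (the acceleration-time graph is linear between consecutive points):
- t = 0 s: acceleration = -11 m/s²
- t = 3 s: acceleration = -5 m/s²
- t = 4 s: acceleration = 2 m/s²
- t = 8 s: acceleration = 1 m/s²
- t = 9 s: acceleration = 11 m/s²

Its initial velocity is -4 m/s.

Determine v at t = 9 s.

Δv equals the area under the a-t graph; then v = v₀ + Δv.
0–3 s: ½(-11 + -5)(3) = -24 m/s
3–4 s: ½(-5 + 2)(1) = -1.5 m/s
4–8 s: ½(2 + 1)(4) = 6 m/s
8–9 s: ½(1 + 11)(1) = 6 m/s
Δv = -13.5 m/s, so v(9) = -4 + (-13.5) = -17.5 m/s.

-17.5 m/s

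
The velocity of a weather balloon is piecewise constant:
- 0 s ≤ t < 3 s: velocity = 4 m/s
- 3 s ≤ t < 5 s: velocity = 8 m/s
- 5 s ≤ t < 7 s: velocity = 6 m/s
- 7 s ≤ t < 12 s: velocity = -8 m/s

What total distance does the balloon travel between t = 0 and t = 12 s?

80 m

Total distance travelled is ∫|v| dt — sum the magnitudes of each area piece.
0–3 s: |4| × 3 = 12 m
3–5 s: |8| × 2 = 16 m
5–7 s: |6| × 2 = 12 m
7–12 s: |-8| × 5 = 40 m
Total distance = 80 m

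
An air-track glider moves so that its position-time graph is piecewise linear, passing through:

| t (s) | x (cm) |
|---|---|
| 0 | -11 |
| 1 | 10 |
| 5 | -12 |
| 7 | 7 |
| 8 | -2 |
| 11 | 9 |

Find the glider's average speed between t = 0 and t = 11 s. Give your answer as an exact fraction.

82/11 cm/s

Average speed = (total path length)/(elapsed time); on a piecewise-linear x-t graph the path length is Σ|Δx|.
0–1 s: |Δx| = |10 − -11| = 21 cm
1–5 s: |Δx| = |-12 − 10| = 22 cm
5–7 s: |Δx| = |7 − -12| = 19 cm
7–8 s: |Δx| = |-2 − 7| = 9 cm
8–11 s: |Δx| = |9 − -2| = 11 cm
Total path = 82 cm; average speed = 82/11 = 82/11 cm/s.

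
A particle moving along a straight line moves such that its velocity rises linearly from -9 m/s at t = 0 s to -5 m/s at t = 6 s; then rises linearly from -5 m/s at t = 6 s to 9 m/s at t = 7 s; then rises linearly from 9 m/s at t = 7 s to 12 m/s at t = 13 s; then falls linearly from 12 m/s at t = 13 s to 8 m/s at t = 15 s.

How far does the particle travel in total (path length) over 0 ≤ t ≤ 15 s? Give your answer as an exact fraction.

Total distance travelled is ∫|v| dt — sum the magnitudes of each area piece.
0–6 s: |½(-9 + -5)(6)| = 42 m
6–7 s: v = 0 at t = 89/14 s; triangle areas 25/28 + 81/28 = 53/14 m
7–13 s: |½(9 + 12)(6)| = 63 m
13–15 s: |½(12 + 8)(2)| = 20 m
Total distance = 1803/14 m

1803/14 m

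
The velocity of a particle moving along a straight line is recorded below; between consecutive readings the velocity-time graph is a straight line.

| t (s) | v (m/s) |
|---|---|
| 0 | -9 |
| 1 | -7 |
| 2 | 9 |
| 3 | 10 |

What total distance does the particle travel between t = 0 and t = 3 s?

21.5625 m

Total distance travelled is ∫|v| dt — sum the magnitudes of each area piece.
0–1 s: |½(-9 + -7)(1)| = 8 m
1–2 s: v = 0 at t = 1.4375 s; triangle areas 1.53125 + 2.53125 = 4.0625 m
2–3 s: |½(9 + 10)(1)| = 9.5 m
Total distance = 21.5625 m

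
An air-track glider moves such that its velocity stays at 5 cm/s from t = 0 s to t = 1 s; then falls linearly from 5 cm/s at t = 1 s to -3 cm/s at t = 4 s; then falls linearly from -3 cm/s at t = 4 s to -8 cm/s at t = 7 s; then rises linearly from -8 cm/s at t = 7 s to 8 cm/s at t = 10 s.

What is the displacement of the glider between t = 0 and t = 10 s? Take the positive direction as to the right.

-8.5 cm

Net displacement equals the area under the velocity-time graph (areas below the axis count negative).
0–1 s: 5 × 1 = 5 cm
1–4 s: ½(5 + -3)(3) = 3 cm
4–7 s: ½(-3 + -8)(3) = -16.5 cm
7–10 s: ½(-8 + 8)(3) = 0 cm
Net displacement = -8.5 cm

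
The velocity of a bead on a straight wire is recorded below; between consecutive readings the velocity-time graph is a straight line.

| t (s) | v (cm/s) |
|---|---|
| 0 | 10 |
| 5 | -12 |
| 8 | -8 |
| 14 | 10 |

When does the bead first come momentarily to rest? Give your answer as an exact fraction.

v changes sign on 0–5 s (from 10 to -12); the graph is linear there, so v = 0 at t = 0 + (-10)·(5 − 0)/(-12 − 10) = 25/11 s.

t = 25/11 s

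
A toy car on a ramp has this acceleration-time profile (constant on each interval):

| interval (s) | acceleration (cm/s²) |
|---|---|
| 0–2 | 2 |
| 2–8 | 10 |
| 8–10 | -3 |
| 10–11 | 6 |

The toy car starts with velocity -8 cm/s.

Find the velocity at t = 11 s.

Δv equals the area under the a-t graph; then v = v₀ + Δv.
0–2 s: 2 × 2 = 4 cm/s
2–8 s: 10 × 6 = 60 cm/s
8–10 s: -3 × 2 = -6 cm/s
10–11 s: 6 × 1 = 6 cm/s
Δv = 64 cm/s, so v(11) = -8 + (64) = 56 cm/s.

56 cm/s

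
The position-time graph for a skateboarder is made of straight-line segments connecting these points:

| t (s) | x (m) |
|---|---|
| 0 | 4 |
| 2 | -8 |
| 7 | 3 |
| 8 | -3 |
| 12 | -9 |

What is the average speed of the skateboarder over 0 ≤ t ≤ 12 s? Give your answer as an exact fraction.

35/12 m/s

Average speed = (total path length)/(elapsed time); on a piecewise-linear x-t graph the path length is Σ|Δx|.
0–2 s: |Δx| = |-8 − 4| = 12 m
2–7 s: |Δx| = |3 − -8| = 11 m
7–8 s: |Δx| = |-3 − 3| = 6 m
8–12 s: |Δx| = |-9 − -3| = 6 m
Total path = 35 m; average speed = 35/12 = 35/12 m/s.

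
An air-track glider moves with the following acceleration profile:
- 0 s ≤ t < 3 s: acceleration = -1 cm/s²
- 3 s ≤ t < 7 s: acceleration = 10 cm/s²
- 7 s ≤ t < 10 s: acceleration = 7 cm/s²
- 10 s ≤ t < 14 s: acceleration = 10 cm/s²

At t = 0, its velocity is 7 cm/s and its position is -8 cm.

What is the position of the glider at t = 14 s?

On each constant-a segment, Δv = aΔt and Δx = v₀Δt + ½aΔt²; chain segment to segment.
0–3 s: v starts 7 cm/s; Δx = 7·3 + ½·-1·3² = 16.5 cm; v ends 4 cm/s.
3–7 s: v starts 4 cm/s; Δx = 4·4 + ½·10·4² = 96 cm; v ends 44 cm/s.
7–10 s: v starts 44 cm/s; Δx = 44·3 + ½·7·3² = 163.5 cm; v ends 65 cm/s.
10–14 s: v starts 65 cm/s; Δx = 65·4 + ½·10·4² = 340 cm; v ends 105 cm/s.
x(14) = -8 + Σ Δx = 608 cm.

608 cm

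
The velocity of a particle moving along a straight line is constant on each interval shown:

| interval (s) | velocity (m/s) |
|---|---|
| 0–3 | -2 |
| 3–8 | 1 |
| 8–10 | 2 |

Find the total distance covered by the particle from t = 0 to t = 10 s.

Total distance travelled is ∫|v| dt — sum the magnitudes of each area piece.
0–3 s: |-2| × 3 = 6 m
3–8 s: |1| × 5 = 5 m
8–10 s: |2| × 2 = 4 m
Total distance = 15 m

15 m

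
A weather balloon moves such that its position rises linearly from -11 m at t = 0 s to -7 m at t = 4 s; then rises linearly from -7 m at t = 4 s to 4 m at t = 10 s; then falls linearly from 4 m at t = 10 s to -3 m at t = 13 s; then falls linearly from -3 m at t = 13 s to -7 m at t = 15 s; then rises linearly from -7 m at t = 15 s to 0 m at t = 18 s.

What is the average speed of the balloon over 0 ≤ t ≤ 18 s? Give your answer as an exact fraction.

Average speed = (total path length)/(elapsed time); on a piecewise-linear x-t graph the path length is Σ|Δx|.
0–4 s: |Δx| = |-7 − -11| = 4 m
4–10 s: |Δx| = |4 − -7| = 11 m
10–13 s: |Δx| = |-3 − 4| = 7 m
13–15 s: |Δx| = |-7 − -3| = 4 m
15–18 s: |Δx| = |0 − -7| = 7 m
Total path = 33 m; average speed = 33/18 = 11/6 m/s.

11/6 m/s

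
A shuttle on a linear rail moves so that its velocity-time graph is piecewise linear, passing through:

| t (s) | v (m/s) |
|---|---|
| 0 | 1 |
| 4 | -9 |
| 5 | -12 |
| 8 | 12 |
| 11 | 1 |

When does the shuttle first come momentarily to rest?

v changes sign on 0–4 s (from 1 to -9); the graph is linear there, so v = 0 at t = 0 + (-1)·(4 − 0)/(-9 − 1) = 0.4 s.

t = 0.4 s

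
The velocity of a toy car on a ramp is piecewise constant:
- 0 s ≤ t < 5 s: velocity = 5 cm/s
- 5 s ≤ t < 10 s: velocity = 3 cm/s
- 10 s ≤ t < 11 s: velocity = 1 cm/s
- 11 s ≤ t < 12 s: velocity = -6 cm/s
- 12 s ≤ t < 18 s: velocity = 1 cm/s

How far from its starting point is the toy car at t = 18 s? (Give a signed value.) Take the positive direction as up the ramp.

Displacement is the signed area under the v-t curve.
0–5 s: 5 × 5 = 25 cm
5–10 s: 3 × 5 = 15 cm
10–11 s: 1 × 1 = 1 cm
11–12 s: -6 × 1 = -6 cm
12–18 s: 1 × 6 = 6 cm
Net displacement = 41 cm

41 cm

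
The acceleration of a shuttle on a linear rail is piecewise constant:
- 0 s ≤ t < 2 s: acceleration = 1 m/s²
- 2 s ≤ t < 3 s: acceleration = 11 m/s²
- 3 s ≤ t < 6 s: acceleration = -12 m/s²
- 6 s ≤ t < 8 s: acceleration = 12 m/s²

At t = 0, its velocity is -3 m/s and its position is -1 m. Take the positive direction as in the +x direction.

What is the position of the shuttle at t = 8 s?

-52.5 m

On each constant-a segment, Δv = aΔt and Δx = v₀Δt + ½aΔt²; chain segment to segment.
0–2 s: v starts -3 m/s; Δx = -3·2 + ½·1·2² = -4 m; v ends -1 m/s.
2–3 s: v starts -1 m/s; Δx = -1·1 + ½·11·1² = 4.5 m; v ends 10 m/s.
3–6 s: v starts 10 m/s; Δx = 10·3 + ½·-12·3² = -24 m; v ends -26 m/s.
6–8 s: v starts -26 m/s; Δx = -26·2 + ½·12·2² = -28 m; v ends -2 m/s.
x(8) = -1 + Σ Δx = -52.5 m.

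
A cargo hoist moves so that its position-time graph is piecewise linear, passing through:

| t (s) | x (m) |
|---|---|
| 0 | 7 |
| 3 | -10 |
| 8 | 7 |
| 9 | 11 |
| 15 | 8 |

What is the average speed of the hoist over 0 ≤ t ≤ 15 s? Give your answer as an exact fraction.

41/15 m/s

Average speed = (total path length)/(elapsed time); on a piecewise-linear x-t graph the path length is Σ|Δx|.
0–3 s: |Δx| = |-10 − 7| = 17 m
3–8 s: |Δx| = |7 − -10| = 17 m
8–9 s: |Δx| = |11 − 7| = 4 m
9–15 s: |Δx| = |8 − 11| = 3 m
Total path = 41 m; average speed = 41/15 = 41/15 m/s.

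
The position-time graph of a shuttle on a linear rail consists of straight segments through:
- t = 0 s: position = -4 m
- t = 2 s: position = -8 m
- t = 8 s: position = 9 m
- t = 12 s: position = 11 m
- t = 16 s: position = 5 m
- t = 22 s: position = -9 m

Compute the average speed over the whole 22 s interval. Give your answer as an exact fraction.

Average speed = (total path length)/(elapsed time); on a piecewise-linear x-t graph the path length is Σ|Δx|.
0–2 s: |Δx| = |-8 − -4| = 4 m
2–8 s: |Δx| = |9 − -8| = 17 m
8–12 s: |Δx| = |11 − 9| = 2 m
12–16 s: |Δx| = |5 − 11| = 6 m
16–22 s: |Δx| = |-9 − 5| = 14 m
Total path = 43 m; average speed = 43/22 = 43/22 m/s.

43/22 m/s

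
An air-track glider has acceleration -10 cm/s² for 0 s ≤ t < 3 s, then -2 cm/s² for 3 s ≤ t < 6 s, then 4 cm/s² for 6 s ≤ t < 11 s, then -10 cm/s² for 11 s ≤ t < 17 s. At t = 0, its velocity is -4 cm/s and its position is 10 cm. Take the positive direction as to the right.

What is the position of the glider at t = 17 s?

On each constant-a segment, Δv = aΔt and Δx = v₀Δt + ½aΔt²; chain segment to segment.
0–3 s: v starts -4 cm/s; Δx = -4·3 + ½·-10·3² = -57 cm; v ends -34 cm/s.
3–6 s: v starts -34 cm/s; Δx = -34·3 + ½·-2·3² = -111 cm; v ends -40 cm/s.
6–11 s: v starts -40 cm/s; Δx = -40·5 + ½·4·5² = -150 cm; v ends -20 cm/s.
11–17 s: v starts -20 cm/s; Δx = -20·6 + ½·-10·6² = -300 cm; v ends -80 cm/s.
x(17) = 10 + Σ Δx = -608 cm.

-608 cm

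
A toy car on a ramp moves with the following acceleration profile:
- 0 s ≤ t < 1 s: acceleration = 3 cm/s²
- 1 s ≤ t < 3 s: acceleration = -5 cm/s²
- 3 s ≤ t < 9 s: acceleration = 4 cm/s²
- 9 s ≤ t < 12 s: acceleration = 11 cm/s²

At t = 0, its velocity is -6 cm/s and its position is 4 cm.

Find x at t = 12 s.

60 cm

On each constant-a segment, Δv = aΔt and Δx = v₀Δt + ½aΔt²; chain segment to segment.
0–1 s: v starts -6 cm/s; Δx = -6·1 + ½·3·1² = -4.5 cm; v ends -3 cm/s.
1–3 s: v starts -3 cm/s; Δx = -3·2 + ½·-5·2² = -16 cm; v ends -13 cm/s.
3–9 s: v starts -13 cm/s; Δx = -13·6 + ½·4·6² = -6 cm; v ends 11 cm/s.
9–12 s: v starts 11 cm/s; Δx = 11·3 + ½·11·3² = 82.5 cm; v ends 44 cm/s.
x(12) = 4 + Σ Δx = 60 cm.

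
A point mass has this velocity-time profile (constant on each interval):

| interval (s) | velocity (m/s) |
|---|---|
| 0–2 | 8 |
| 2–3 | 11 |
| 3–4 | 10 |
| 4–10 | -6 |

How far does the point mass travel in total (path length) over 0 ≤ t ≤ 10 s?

Distance (not displacement) is the total path length: add the absolute areas under v-t.
0–2 s: |8| × 2 = 16 m
2–3 s: |11| × 1 = 11 m
3–4 s: |10| × 1 = 10 m
4–10 s: |-6| × 6 = 36 m
Total distance = 73 m

73 m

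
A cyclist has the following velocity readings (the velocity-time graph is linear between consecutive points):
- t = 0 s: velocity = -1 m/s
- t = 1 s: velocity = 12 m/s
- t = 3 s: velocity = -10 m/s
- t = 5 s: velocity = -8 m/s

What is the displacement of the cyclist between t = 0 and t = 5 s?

-10.5 m

Displacement is the signed area under the v-t curve.
0–1 s: ½(-1 + 12)(1) = 5.5 m
1–3 s: ½(12 + -10)(2) = 2 m
3–5 s: ½(-10 + -8)(2) = -18 m
Net displacement = -10.5 m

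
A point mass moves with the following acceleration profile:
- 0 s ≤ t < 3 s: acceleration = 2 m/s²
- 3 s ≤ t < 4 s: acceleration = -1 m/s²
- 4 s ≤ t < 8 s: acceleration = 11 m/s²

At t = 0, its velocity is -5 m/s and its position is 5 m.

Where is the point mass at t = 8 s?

On each constant-a segment, Δv = aΔt and Δx = v₀Δt + ½aΔt²; chain segment to segment.
0–3 s: v starts -5 m/s; Δx = -5·3 + ½·2·3² = -6 m; v ends 1 m/s.
3–4 s: v starts 1 m/s; Δx = 1·1 + ½·-1·1² = 0.5 m; v ends 0 m/s.
4–8 s: v starts 0 m/s; Δx = 0·4 + ½·11·4² = 88 m; v ends 44 m/s.
x(8) = 5 + Σ Δx = 87.5 m.

87.5 m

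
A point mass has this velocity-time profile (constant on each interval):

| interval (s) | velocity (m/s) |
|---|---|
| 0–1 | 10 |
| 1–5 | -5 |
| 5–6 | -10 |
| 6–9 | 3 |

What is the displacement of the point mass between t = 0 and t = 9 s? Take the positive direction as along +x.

-11 m

Displacement is the signed area under the v-t curve.
0–1 s: 10 × 1 = 10 m
1–5 s: -5 × 4 = -20 m
5–6 s: -10 × 1 = -10 m
6–9 s: 3 × 3 = 9 m
Net displacement = -11 m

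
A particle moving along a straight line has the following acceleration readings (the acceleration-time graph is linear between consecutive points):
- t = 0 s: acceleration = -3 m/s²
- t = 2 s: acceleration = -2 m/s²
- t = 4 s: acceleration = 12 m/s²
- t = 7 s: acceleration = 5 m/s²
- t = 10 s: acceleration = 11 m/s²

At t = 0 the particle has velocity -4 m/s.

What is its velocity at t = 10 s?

Δv equals the area under the a-t graph; then v = v₀ + Δv.
0–2 s: ½(-3 + -2)(2) = -5 m/s
2–4 s: ½(-2 + 12)(2) = 10 m/s
4–7 s: ½(12 + 5)(3) = 25.5 m/s
7–10 s: ½(5 + 11)(3) = 24 m/s
Δv = 54.5 m/s, so v(10) = -4 + (54.5) = 50.5 m/s.

50.5 m/s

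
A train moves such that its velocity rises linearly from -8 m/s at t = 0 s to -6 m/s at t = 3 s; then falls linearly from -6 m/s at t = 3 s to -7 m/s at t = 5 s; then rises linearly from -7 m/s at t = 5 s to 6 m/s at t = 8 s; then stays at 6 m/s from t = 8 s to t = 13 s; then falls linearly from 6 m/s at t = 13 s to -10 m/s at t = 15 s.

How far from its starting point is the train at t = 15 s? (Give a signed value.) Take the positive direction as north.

-9.5 m

Net displacement equals the area under the velocity-time graph (areas below the axis count negative).
0–3 s: ½(-8 + -6)(3) = -21 m
3–5 s: ½(-6 + -7)(2) = -13 m
5–8 s: ½(-7 + 6)(3) = -1.5 m
8–13 s: 6 × 5 = 30 m
13–15 s: ½(6 + -10)(2) = -4 m
Net displacement = -9.5 m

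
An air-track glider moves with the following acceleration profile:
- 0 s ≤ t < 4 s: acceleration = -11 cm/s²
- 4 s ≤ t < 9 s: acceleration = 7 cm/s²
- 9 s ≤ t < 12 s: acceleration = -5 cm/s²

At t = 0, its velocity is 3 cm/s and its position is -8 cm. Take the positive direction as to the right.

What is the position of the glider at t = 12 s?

On each constant-a segment, Δv = aΔt and Δx = v₀Δt + ½aΔt²; chain segment to segment.
0–4 s: v starts 3 cm/s; Δx = 3·4 + ½·-11·4² = -76 cm; v ends -41 cm/s.
4–9 s: v starts -41 cm/s; Δx = -41·5 + ½·7·5² = -117.5 cm; v ends -6 cm/s.
9–12 s: v starts -6 cm/s; Δx = -6·3 + ½·-5·3² = -40.5 cm; v ends -21 cm/s.
x(12) = -8 + Σ Δx = -242 cm.

-242 cm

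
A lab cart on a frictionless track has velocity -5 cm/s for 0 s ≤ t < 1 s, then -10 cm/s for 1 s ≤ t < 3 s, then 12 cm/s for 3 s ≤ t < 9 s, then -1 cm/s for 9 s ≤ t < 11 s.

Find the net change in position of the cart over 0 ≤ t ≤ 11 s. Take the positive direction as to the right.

Net displacement equals the area under the velocity-time graph (areas below the axis count negative).
0–1 s: -5 × 1 = -5 cm
1–3 s: -10 × 2 = -20 cm
3–9 s: 12 × 6 = 72 cm
9–11 s: -1 × 2 = -2 cm
Net displacement = 45 cm

45 cm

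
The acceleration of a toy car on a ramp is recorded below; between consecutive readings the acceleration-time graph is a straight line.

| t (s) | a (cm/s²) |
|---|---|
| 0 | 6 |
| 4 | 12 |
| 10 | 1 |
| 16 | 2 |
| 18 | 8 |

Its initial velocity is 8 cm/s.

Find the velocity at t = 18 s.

102 cm/s

Δv equals the area under the a-t graph; then v = v₀ + Δv.
0–4 s: ½(6 + 12)(4) = 36 cm/s
4–10 s: ½(12 + 1)(6) = 39 cm/s
10–16 s: ½(1 + 2)(6) = 9 cm/s
16–18 s: ½(2 + 8)(2) = 10 cm/s
Δv = 94 cm/s, so v(18) = 8 + (94) = 102 cm/s.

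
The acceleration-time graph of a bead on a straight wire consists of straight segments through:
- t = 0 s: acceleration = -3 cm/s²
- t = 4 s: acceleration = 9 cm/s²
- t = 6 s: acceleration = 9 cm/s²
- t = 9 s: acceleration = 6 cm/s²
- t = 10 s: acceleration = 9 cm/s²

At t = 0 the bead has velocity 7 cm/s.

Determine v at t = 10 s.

Δv equals the area under the a-t graph; then v = v₀ + Δv.
0–4 s: ½(-3 + 9)(4) = 12 cm/s
4–6 s: 9 × 2 = 18 cm/s
6–9 s: ½(9 + 6)(3) = 22.5 cm/s
9–10 s: ½(6 + 9)(1) = 7.5 cm/s
Δv = 60 cm/s, so v(10) = 7 + (60) = 67 cm/s.

67 cm/s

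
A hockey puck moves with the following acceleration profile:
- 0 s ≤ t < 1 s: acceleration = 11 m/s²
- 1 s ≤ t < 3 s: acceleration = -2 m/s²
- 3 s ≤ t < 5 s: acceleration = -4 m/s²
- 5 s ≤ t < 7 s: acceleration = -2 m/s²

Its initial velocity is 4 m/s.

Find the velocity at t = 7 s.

-1 m/s

Δv equals the area under the a-t graph; then v = v₀ + Δv.
0–1 s: 11 × 1 = 11 m/s
1–3 s: -2 × 2 = -4 m/s
3–5 s: -4 × 2 = -8 m/s
5–7 s: -2 × 2 = -4 m/s
Δv = -5 m/s, so v(7) = 4 + (-5) = -1 m/s.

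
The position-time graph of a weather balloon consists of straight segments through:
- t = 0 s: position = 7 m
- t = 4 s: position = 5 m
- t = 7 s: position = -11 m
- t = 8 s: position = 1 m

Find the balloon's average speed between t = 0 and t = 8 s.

Average speed = (total path length)/(elapsed time); on a piecewise-linear x-t graph the path length is Σ|Δx|.
0–4 s: |Δx| = |5 − 7| = 2 m
4–7 s: |Δx| = |-11 − 5| = 16 m
7–8 s: |Δx| = |1 − -11| = 12 m
Total path = 30 m; average speed = 30/8 = 3.75 m/s.

3.75 m/s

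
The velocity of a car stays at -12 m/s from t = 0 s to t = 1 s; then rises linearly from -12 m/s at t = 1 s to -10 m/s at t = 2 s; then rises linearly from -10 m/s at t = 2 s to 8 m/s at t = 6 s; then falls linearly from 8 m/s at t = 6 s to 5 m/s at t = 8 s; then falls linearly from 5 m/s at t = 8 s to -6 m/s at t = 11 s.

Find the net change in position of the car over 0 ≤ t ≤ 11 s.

Displacement is the signed area under the v-t curve.
0–1 s: -12 × 1 = -12 m
1–2 s: ½(-12 + -10)(1) = -11 m
2–6 s: ½(-10 + 8)(4) = -4 m
6–8 s: ½(8 + 5)(2) = 13 m
8–11 s: ½(5 + -6)(3) = -1.5 m
Net displacement = -15.5 m

-15.5 m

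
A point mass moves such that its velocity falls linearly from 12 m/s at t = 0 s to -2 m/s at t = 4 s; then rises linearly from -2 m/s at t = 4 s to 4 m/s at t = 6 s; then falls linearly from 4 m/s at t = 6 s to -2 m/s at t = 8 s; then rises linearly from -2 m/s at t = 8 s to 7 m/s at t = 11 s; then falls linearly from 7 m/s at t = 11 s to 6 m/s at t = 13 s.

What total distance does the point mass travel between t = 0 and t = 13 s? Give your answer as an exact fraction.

695/14 m

Total distance travelled is ∫|v| dt — sum the magnitudes of each area piece.
0–4 s: v = 0 at t = 24/7 s; triangle areas 144/7 + 4/7 = 148/7 m
4–6 s: v = 0 at t = 14/3 s; triangle areas 2/3 + 8/3 = 10/3 m
6–8 s: v = 0 at t = 22/3 s; triangle areas 8/3 + 2/3 = 10/3 m
8–11 s: v = 0 at t = 26/3 s; triangle areas 2/3 + 49/6 = 53/6 m
11–13 s: |½(7 + 6)(2)| = 13 m
Total distance = 695/14 m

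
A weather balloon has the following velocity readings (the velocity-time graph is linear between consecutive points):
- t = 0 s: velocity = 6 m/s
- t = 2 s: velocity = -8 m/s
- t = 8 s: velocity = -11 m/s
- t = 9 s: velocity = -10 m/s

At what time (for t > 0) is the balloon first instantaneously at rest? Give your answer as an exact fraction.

v changes sign on 0–2 s (from 6 to -8); the graph is linear there, so v = 0 at t = 0 + (-6)·(2 − 0)/(-8 − 6) = 6/7 s.

t = 6/7 s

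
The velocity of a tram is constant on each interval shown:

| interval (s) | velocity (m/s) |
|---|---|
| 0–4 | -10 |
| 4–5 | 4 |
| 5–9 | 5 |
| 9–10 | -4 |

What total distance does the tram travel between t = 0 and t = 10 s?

68 m

Total distance travelled is ∫|v| dt — sum the magnitudes of each area piece.
0–4 s: |-10| × 4 = 40 m
4–5 s: |4| × 1 = 4 m
5–9 s: |5| × 4 = 20 m
9–10 s: |-4| × 1 = 4 m
Total distance = 68 m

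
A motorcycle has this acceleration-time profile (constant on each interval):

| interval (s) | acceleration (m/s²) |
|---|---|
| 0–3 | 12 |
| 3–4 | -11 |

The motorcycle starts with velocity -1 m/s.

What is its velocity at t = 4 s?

Δv equals the area under the a-t graph; then v = v₀ + Δv.
0–3 s: 12 × 3 = 36 m/s
3–4 s: -11 × 1 = -11 m/s
Δv = 25 m/s, so v(4) = -1 + (25) = 24 m/s.

24 m/s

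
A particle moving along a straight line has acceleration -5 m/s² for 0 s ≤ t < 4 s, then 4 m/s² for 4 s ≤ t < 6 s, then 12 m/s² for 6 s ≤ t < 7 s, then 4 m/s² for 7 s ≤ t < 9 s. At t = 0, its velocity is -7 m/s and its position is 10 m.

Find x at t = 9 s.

-123 m

On each constant-a segment, Δv = aΔt and Δx = v₀Δt + ½aΔt²; chain segment to segment.
0–4 s: v starts -7 m/s; Δx = -7·4 + ½·-5·4² = -68 m; v ends -27 m/s.
4–6 s: v starts -27 m/s; Δx = -27·2 + ½·4·2² = -46 m; v ends -19 m/s.
6–7 s: v starts -19 m/s; Δx = -19·1 + ½·12·1² = -13 m; v ends -7 m/s.
7–9 s: v starts -7 m/s; Δx = -7·2 + ½·4·2² = -6 m; v ends 1 m/s.
x(9) = 10 + Σ Δx = -123 m.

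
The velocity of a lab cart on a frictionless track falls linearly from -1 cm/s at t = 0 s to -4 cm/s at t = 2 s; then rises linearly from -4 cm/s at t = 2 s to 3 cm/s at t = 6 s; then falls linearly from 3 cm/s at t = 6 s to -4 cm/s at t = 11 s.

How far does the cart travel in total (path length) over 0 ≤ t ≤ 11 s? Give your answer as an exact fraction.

295/14 cm

Total distance travelled is ∫|v| dt — sum the magnitudes of each area piece.
0–2 s: |½(-1 + -4)(2)| = 5 cm
2–6 s: v = 0 at t = 30/7 s; triangle areas 32/7 + 18/7 = 50/7 cm
6–11 s: v = 0 at t = 57/7 s; triangle areas 45/14 + 40/7 = 125/14 cm
Total distance = 295/14 cm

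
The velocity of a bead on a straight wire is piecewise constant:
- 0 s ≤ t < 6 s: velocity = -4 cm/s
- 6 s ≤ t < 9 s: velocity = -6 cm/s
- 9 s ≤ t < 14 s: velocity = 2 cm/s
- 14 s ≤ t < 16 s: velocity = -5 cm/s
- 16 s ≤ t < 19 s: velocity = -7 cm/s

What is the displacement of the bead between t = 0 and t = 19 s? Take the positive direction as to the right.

-63 cm

Net displacement equals the area under the velocity-time graph (areas below the axis count negative).
0–6 s: -4 × 6 = -24 cm
6–9 s: -6 × 3 = -18 cm
9–14 s: 2 × 5 = 10 cm
14–16 s: -5 × 2 = -10 cm
16–19 s: -7 × 3 = -21 cm
Net displacement = -63 cm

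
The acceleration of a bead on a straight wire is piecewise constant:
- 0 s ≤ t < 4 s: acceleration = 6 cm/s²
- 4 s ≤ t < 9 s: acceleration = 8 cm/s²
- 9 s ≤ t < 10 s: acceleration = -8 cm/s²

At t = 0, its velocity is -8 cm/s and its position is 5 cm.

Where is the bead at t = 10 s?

On each constant-a segment, Δv = aΔt and Δx = v₀Δt + ½aΔt²; chain segment to segment.
0–4 s: v starts -8 cm/s; Δx = -8·4 + ½·6·4² = 16 cm; v ends 16 cm/s.
4–9 s: v starts 16 cm/s; Δx = 16·5 + ½·8·5² = 180 cm; v ends 56 cm/s.
9–10 s: v starts 56 cm/s; Δx = 56·1 + ½·-8·1² = 52 cm; v ends 48 cm/s.
x(10) = 5 + Σ Δx = 253 cm.

253 cm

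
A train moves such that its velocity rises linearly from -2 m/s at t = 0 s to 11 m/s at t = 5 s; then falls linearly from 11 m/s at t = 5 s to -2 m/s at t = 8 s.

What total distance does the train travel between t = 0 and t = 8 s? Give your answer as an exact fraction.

500/13 m

Distance (not displacement) is the total path length: add the absolute areas under v-t.
0–5 s: v = 0 at t = 10/13 s; triangle areas 10/13 + 605/26 = 625/26 m
5–8 s: v = 0 at t = 98/13 s; triangle areas 363/26 + 6/13 = 375/26 m
Total distance = 500/13 m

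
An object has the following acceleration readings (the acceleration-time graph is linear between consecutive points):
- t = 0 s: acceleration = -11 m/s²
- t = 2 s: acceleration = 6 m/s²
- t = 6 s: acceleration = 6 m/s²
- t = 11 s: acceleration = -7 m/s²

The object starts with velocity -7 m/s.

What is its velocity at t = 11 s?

Δv equals the area under the a-t graph; then v = v₀ + Δv.
0–2 s: ½(-11 + 6)(2) = -5 m/s
2–6 s: 6 × 4 = 24 m/s
6–11 s: ½(6 + -7)(5) = -2.5 m/s
Δv = 16.5 m/s, so v(11) = -7 + (16.5) = 9.5 m/s.

9.5 m/s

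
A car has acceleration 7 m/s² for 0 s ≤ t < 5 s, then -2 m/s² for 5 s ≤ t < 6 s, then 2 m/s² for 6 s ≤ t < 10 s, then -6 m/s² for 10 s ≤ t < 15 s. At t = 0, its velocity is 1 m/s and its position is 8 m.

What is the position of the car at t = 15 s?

On each constant-a segment, Δv = aΔt and Δx = v₀Δt + ½aΔt²; chain segment to segment.
0–5 s: v starts 1 m/s; Δx = 1·5 + ½·7·5² = 92.5 m; v ends 36 m/s.
5–6 s: v starts 36 m/s; Δx = 36·1 + ½·-2·1² = 35 m; v ends 34 m/s.
6–10 s: v starts 34 m/s; Δx = 34·4 + ½·2·4² = 152 m; v ends 42 m/s.
10–15 s: v starts 42 m/s; Δx = 42·5 + ½·-6·5² = 135 m; v ends 12 m/s.
x(15) = 8 + Σ Δx = 422.5 m.

422.5 m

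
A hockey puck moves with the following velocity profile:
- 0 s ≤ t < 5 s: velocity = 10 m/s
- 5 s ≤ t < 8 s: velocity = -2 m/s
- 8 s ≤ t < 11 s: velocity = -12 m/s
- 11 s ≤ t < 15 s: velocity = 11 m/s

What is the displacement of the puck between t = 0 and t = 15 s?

52 m

Displacement is the signed area under the v-t curve.
0–5 s: 10 × 5 = 50 m
5–8 s: -2 × 3 = -6 m
8–11 s: -12 × 3 = -36 m
11–15 s: 11 × 4 = 44 m
Net displacement = 52 m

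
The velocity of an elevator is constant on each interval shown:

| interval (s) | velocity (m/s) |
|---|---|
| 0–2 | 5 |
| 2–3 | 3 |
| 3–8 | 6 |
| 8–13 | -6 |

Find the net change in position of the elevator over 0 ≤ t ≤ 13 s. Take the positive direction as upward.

13 m

Net displacement equals the area under the velocity-time graph (areas below the axis count negative).
0–2 s: 5 × 2 = 10 m
2–3 s: 3 × 1 = 3 m
3–8 s: 6 × 5 = 30 m
8–13 s: -6 × 5 = -30 m
Net displacement = 13 m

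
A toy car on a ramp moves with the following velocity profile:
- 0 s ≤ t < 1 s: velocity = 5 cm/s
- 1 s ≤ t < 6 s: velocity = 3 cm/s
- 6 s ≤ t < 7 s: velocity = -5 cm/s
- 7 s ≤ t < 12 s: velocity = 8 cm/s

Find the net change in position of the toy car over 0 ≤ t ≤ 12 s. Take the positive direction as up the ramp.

55 cm

Net displacement equals the area under the velocity-time graph (areas below the axis count negative).
0–1 s: 5 × 1 = 5 cm
1–6 s: 3 × 5 = 15 cm
6–7 s: -5 × 1 = -5 cm
7–12 s: 8 × 5 = 40 cm
Net displacement = 55 cm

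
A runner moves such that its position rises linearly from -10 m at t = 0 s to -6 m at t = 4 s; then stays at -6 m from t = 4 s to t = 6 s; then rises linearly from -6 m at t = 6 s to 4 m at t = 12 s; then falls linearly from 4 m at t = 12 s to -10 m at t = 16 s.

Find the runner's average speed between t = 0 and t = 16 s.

1.75 m/s

Average speed = (total path length)/(elapsed time); on a piecewise-linear x-t graph the path length is Σ|Δx|.
0–4 s: |Δx| = |-6 − -10| = 4 m
4–6 s: |Δx| = |-6 − -6| = 0 m
6–12 s: |Δx| = |4 − -6| = 10 m
12–16 s: |Δx| = |-10 − 4| = 14 m
Total path = 28 m; average speed = 28/16 = 1.75 m/s.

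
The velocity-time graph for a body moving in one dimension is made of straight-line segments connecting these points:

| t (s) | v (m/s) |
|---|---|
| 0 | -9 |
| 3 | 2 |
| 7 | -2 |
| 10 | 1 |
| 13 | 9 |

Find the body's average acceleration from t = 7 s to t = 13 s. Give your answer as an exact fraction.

11/6 m/s²

Average acceleration = Δv/Δt = (9 − -2)/(13 − 7) = 11/6 m/s².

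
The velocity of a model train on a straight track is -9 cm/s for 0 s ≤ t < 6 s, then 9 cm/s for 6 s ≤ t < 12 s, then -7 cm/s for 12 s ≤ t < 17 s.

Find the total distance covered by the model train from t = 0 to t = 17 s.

Total distance travelled is ∫|v| dt — sum the magnitudes of each area piece.
0–6 s: |-9| × 6 = 54 cm
6–12 s: |9| × 6 = 54 cm
12–17 s: |-7| × 5 = 35 cm
Total distance = 143 cm

143 cm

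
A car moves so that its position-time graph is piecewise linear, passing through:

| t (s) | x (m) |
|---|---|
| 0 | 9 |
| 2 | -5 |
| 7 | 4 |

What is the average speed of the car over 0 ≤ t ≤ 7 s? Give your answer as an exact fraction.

23/7 m/s

Average speed = (total path length)/(elapsed time); on a piecewise-linear x-t graph the path length is Σ|Δx|.
0–2 s: |Δx| = |-5 − 9| = 14 m
2–7 s: |Δx| = |4 − -5| = 9 m
Total path = 23 m; average speed = 23/7 = 23/7 m/s.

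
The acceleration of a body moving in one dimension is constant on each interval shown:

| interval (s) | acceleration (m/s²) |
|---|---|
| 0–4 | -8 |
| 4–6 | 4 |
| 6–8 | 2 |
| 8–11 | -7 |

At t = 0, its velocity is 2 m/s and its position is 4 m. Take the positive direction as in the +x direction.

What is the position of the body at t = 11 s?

On each constant-a segment, Δv = aΔt and Δx = v₀Δt + ½aΔt²; chain segment to segment.
0–4 s: v starts 2 m/s; Δx = 2·4 + ½·-8·4² = -56 m; v ends -30 m/s.
4–6 s: v starts -30 m/s; Δx = -30·2 + ½·4·2² = -52 m; v ends -22 m/s.
6–8 s: v starts -22 m/s; Δx = -22·2 + ½·2·2² = -40 m; v ends -18 m/s.
8–11 s: v starts -18 m/s; Δx = -18·3 + ½·-7·3² = -85.5 m; v ends -39 m/s.
x(11) = 4 + Σ Δx = -229.5 m.

-229.5 m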